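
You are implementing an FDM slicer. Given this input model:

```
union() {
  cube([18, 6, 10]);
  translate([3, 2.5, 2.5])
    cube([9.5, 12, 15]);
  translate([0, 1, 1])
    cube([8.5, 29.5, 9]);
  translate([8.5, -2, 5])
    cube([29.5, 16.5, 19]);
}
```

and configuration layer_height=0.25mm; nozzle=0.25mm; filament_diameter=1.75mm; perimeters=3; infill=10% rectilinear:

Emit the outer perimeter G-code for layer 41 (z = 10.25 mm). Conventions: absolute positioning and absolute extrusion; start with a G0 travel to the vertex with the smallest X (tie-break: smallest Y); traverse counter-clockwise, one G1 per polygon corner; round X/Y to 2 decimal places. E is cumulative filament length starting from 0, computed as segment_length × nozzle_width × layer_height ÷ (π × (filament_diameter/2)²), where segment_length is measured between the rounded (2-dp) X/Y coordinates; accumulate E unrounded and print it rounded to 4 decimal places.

At z = 10.25 mm: the cube is absent (z outside [0, 10]); the 9.5×12 cube at (3, 2.5) contributes its full rectangle; the cube at (0, 1) does not reach this height (z outside [1, 10]); the cube at (8.5, -2) is present — its section is the full 29.5×16.5 rectangle; Taking the union: the regions partially overlap (shared area 48.00 mm²), so overlapping operands fuse into one piece — 1 connected region. The outline is a single polygon with 6 vertices. Extrusion per mm of travel: 0.25 × 0.25 / (π × 0.875²) = 0.025984. Accumulating E over each segment gives final E = 2.6764.

G0 X3.00 Y2.50 Z10.25
G1 X8.50 Y2.50 E0.1429
G1 X8.50 Y-2.00 E0.2598
G1 X38.00 Y-2.00 E1.0264
G1 X38.00 Y14.50 E1.4551
G1 X3.00 Y14.50 E2.3646
G1 X3.00 Y2.50 E2.6764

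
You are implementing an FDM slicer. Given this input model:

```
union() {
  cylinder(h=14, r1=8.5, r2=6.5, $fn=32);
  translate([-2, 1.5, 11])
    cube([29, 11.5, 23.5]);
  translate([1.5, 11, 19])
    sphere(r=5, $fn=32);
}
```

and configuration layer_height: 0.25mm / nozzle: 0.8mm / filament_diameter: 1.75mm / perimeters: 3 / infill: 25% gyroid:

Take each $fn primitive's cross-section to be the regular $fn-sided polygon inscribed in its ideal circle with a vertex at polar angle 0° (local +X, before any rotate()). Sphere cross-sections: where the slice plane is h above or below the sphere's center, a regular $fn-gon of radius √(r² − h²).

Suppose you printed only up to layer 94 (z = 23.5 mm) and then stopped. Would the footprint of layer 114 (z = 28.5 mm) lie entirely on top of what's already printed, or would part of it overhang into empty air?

entirely on top

Compare the two slices. At z = 23.5: the cone is absent (z outside [0, 14]); the cube at (-2, 1.5) (footprint 29×11.5) is included at this height (area 333.50 mm²); the r=5 sphere at (1.5, 11) slices to a regular 32-gon of circumradius 2.179 (√(r²−h²) with h=4.5 from center) (area = (32/2)·2.179²·sin(360°/32) = 14.83 mm²); Taking the union: the regions partially overlap — summed areas 348.33 mm² minus the doubly-counted overlap 14.63 mm² gives 333.70 mm² — area = 333.70 mm². At z = 28.5: the cone is absent (z outside [0, 14]); the cube at (-2, 1.5) is present — its section is the full 29×11.5 rectangle (area 333.50 mm²); the sphere at (1.5, 11) is not intersected at this z (|z−center|=9.500 > r=5); Merging all regions: only the 29×11.5 cube at (-2, 1.5) is present, so the union is just that shape — area = 333.50 mm². Checking containment: the cross-section at z = 28.5 is a subset of the cross-section at z = 23.5.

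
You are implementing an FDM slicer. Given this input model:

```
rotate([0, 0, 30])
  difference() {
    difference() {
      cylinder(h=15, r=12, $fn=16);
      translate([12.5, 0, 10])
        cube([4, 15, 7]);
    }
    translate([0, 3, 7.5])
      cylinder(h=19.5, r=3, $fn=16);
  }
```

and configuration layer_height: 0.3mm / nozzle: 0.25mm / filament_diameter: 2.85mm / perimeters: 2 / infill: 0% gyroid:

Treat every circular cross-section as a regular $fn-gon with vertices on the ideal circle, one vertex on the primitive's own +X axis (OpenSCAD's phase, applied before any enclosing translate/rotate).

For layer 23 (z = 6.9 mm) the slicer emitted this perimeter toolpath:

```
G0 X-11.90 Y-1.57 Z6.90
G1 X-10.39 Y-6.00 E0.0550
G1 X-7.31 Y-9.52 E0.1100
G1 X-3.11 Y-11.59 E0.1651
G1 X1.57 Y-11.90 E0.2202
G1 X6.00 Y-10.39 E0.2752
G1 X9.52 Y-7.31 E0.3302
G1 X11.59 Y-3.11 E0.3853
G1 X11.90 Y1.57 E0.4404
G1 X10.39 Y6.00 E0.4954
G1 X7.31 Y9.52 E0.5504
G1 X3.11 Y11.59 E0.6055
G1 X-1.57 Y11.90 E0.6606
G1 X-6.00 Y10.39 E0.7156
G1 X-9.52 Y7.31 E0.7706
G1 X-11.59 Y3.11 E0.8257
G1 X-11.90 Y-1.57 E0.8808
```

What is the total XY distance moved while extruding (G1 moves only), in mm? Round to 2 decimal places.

74.92 mm

Sum the Euclidean lengths of each G1 segment: total = 74.92 mm.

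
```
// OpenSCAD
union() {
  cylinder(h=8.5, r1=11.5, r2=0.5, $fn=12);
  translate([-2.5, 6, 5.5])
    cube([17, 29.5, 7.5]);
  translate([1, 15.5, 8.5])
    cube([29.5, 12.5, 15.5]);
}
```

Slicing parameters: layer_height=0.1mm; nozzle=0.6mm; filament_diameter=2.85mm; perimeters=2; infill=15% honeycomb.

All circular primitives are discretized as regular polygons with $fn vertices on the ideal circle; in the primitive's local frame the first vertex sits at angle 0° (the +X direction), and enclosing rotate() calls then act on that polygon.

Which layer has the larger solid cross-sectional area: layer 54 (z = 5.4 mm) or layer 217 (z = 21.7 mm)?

layer 217 (z = 21.7 mm)

Layer 54 (z = 5.4): the cone contributes a regular 12-gon of circumradius 4.512 (interpolated between r1=11.5 and r2=0.5 at t=0.635) (area = (12/2)·4.512²·sin(360°/12) = 61.07 mm²); the cube at (-2.5, 6) is not intersected at this z (z outside [5.5, 13]); the cube at (1, 15.5) is not intersected at this z (z outside [8.5, 24]); Combining (union): only the cone is present, so the union is just that shape — area = 61.07 mm². So its area = 61.07 mm². Layer 217 (z = 21.7): the cone does not reach this height (z outside [0, 8.5]); the cube at (-2.5, 6) is absent (z outside [5.5, 13]); the 29.5×12.5 cube at (1, 15.5) contributes its full rectangle (area 368.75 mm²); Merging all regions: only the 29.5×12.5 cube at (1, 15.5) is present, so the union is just that shape — area = 368.75 mm². So its area = 368.75 mm². Layer 217 is larger (368.75 vs 61.07 mm²).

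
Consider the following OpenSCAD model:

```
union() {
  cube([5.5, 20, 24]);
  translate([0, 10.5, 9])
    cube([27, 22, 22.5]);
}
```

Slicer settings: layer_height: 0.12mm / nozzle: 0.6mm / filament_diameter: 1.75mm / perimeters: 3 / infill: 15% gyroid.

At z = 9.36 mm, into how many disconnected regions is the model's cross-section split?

At z = 9.36 mm: the cube is present — its section is the full 5.5×20 rectangle; the 27×22 cube at (0, 10.5) contributes its full rectangle; Combining (union): the regions partially overlap (shared area 52.25 mm²), so overlapping operands fuse into one piece — 1 connected region. The result has 1 disconnected region.

1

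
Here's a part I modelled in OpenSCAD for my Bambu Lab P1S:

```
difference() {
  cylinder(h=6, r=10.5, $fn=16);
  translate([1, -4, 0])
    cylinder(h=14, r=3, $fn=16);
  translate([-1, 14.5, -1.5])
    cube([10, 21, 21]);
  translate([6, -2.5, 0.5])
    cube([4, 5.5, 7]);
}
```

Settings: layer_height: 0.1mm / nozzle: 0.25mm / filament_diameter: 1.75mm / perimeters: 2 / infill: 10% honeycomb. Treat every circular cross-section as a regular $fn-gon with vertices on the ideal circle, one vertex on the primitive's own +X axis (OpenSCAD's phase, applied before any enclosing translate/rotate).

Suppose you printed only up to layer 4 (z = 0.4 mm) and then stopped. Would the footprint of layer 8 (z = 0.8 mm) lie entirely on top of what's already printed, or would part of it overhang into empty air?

Compare the two slices. At z = 0.4: the r=10.5 cylinder gives a regular 16-gon of circumradius 10.5 (constant along its height) (area = (16/2)·10.500²·sin(360°/16) = 337.53 mm²); the cylinder at (1, -4): section is a regular 16-gon, circumradius r=3 (area = (16/2)·3.000²·sin(360°/16) = 27.55 mm²); the cube at (-1, 14.5) is present — its section is the full 10×21 rectangle (area 210.00 mm²); the cube at (6, -2.5) is not intersected at this z (z outside [0.5, 7.5]); After the difference (first − rest): starting from the r=10.5 cylinder (337.53 mm²), the r=3 cylinder at (1, -4) lies wholly inside it (removes its full 27.55 mm² and its 18.73 mm outline becomes a hole wall); the 10×21 cube at (-1, 14.5) misses the remaining region (no effect) — area = 309.97 mm². At z = 0.8: the r=10.5 cylinder contributes a regular 16-gon of circumradius 10.5 (area = (16/2)·10.500²·sin(360°/16) = 337.53 mm²); the cylinder at (1, -4): section is a regular 16-gon, circumradius r=3 (area = (16/2)·3.000²·sin(360°/16) = 27.55 mm²); the 10×21 cube at (-1, 14.5) contributes its full rectangle (area 210.00 mm²); the cube at (6, -2.5) (footprint 4×5.5) is included at this height (area 22.00 mm²); Subtracting the remaining from the first: starting from the r=10.5 cylinder (337.53 mm²), the r=3 cylinder at (1, -4) lies wholly inside it (removes its full 27.55 mm² and its 18.73 mm outline becomes a hole wall); the 10×21 cube at (-1, 14.5) misses the remaining region (no effect); the 4×5.5 cube at (6, -2.5) partially overlaps it — only the 21.98 mm² overlap (of its 22.00 mm²) is removed, clipping the outline — area = 288.00 mm². Checking containment: the cross-section at z = 0.8 is a subset of the cross-section at z = 0.4.

entirely on top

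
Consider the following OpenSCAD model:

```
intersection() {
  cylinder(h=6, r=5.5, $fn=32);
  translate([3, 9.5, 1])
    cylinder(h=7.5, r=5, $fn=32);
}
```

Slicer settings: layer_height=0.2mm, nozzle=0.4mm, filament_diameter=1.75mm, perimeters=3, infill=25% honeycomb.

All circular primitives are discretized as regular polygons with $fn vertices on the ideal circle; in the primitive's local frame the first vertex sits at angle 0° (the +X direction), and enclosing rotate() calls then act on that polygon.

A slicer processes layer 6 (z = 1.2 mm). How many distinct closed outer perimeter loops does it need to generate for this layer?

At z = 1.2 mm: the r=5.5 cylinder gives a regular 32-gon of circumradius 5.5 (constant along its height); the r=5 cylinder at (3, 9.5) gives a regular 32-gon of circumradius 5 (constant along its height); After intersecting: the r=5 cylinder at (3, 9.5) partially overlaps the r=5.5 cylinder; clipping to the common part keeps 1.08 mm² — 1 connected region. The result has 1 disconnected region.

1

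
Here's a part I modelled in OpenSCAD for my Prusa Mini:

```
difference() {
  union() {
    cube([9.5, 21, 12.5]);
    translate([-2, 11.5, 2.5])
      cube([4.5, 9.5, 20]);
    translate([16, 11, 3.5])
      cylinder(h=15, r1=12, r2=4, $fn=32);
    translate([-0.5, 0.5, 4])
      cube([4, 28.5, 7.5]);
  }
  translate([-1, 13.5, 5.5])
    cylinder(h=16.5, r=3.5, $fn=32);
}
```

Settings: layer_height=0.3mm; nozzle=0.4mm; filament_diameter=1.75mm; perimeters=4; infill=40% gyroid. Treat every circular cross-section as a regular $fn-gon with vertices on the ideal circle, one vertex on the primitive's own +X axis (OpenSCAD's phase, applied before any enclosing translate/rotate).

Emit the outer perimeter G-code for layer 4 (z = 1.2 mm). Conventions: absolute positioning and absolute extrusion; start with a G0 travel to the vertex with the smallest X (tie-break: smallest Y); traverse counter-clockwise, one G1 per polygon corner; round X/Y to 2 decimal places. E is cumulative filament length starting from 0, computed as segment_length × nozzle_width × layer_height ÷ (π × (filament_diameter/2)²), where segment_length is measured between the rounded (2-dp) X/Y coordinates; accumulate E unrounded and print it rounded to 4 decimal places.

At z = 1.2 mm: the cube (footprint 9.5×21) is included at this height; the cube at (-2, 11.5) is absent (z outside [2.5, 22.5]); the cone at (16, 11) is not intersected at this z (z outside [3.5, 18.5]); the cube at (-0.5, 0.5) does not reach this height (z outside [4, 11.5]); Merging all regions: only the 9.5×21 cube is present, so the union is just that shape — 1 connected region; the cylinder at (-1, 13.5) is not intersected at this z (z outside [5.5, 22]); Subtracting the remaining from the first: none of the subtracted shapes is present at this height, so the result so far is unchanged — 1 connected region. The outline is a single polygon with 4 vertices. Extrusion per mm of travel: 0.4 × 0.3 / (π × 0.875²) = 0.049890. Accumulating E over each segment gives final E = 3.0433.

G0 X0.00 Y0.00 Z1.20
G1 X9.50 Y0.00 E0.4740
G1 X9.50 Y21.00 E1.5217
G1 X0.00 Y21.00 E1.9956
G1 X0.00 Y0.00 E3.0433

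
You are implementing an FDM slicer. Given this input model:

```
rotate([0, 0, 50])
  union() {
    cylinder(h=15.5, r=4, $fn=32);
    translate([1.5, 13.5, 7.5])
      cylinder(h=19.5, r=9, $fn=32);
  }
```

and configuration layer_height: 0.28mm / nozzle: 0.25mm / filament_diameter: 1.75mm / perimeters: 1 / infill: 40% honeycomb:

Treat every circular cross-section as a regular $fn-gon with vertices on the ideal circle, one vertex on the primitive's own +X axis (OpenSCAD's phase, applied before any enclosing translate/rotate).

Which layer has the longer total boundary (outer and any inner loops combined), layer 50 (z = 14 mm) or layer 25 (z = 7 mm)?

Layer 50 (z = 14): the cylinder: section is a regular 32-gon, circumradius r=4 (perimeter = 2·32·4.000·sin(180°/32) = 25.09 mm); the r=9 cylinder at (1.5, 13.5) contributes a regular 32-gon of circumradius 9 (perimeter = 2·32·9.000·sin(180°/32) = 56.46 mm); Taking the union: the 2 present regions are separate (no shared area or edge), so areas and boundary lengths simply add and each stays a separate island — boundary = 81.55 mm; (rotated 50° about Z; rotation is an isometry so areas/perimeters/island counts are preserved). So its perimeter = 81.55 mm. Layer 25 (z = 7): the r=4 cylinder gives a regular 32-gon of circumradius 4 (constant along its height) (perimeter = 2·32·4.000·sin(180°/32) = 25.09 mm); the cylinder at (1.5, 13.5) is absent (z outside [7.5, 27]); Merging all regions: only the r=4 cylinder is present, so the union is just that shape — boundary = 25.09 mm; (rotated 50° about Z; rotation is an isometry so areas/perimeters/island counts are preserved). So its perimeter = 25.09 mm. Layer 50 is larger (81.55 vs 25.09 mm).

layer 50 (z = 14 mm)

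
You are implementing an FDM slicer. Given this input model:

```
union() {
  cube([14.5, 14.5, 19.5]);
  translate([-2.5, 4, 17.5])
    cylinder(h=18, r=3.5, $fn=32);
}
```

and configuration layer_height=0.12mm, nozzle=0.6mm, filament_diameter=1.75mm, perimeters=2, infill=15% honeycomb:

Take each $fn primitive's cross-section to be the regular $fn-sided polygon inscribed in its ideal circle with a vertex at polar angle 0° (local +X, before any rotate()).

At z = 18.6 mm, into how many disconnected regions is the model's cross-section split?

1

At z = 18.6 mm: the cube is present — its section is the full 14.5×14.5 rectangle; the r=3.5 cylinder at (-2.5, 4) contributes a regular 32-gon of circumradius 3.5; Merging all regions: the regions partially overlap (shared area 3.31 mm²), so overlapping operands fuse into one piece — 1 connected region. The result has 1 disconnected region.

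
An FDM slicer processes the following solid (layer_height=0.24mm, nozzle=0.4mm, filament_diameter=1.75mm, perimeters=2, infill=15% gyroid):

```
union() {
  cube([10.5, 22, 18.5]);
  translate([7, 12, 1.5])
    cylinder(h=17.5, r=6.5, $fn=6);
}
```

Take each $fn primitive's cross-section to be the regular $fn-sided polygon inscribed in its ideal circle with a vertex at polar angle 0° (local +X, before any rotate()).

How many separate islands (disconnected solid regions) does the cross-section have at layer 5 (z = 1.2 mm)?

At z = 1.2 mm: the cube is present — its section is the full 10.5×22 rectangle; the cylinder at (7, 12) is not intersected at this z (z outside [1.5, 19]); Taking the union: only the 10.5×22 cube is present, so the union is just that shape — 1 connected region. Overall, the cross-section is a single solid region. Island count = 1.

1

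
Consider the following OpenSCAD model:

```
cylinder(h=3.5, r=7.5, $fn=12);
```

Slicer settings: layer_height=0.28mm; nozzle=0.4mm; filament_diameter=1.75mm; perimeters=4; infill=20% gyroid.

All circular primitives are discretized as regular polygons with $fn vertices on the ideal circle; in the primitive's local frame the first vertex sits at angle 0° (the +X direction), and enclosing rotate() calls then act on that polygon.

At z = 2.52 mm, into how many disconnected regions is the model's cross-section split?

At z = 2.52 mm: the cylinder: section is a regular 12-gon, circumradius r=7.5. The result has 1 disconnected region.

1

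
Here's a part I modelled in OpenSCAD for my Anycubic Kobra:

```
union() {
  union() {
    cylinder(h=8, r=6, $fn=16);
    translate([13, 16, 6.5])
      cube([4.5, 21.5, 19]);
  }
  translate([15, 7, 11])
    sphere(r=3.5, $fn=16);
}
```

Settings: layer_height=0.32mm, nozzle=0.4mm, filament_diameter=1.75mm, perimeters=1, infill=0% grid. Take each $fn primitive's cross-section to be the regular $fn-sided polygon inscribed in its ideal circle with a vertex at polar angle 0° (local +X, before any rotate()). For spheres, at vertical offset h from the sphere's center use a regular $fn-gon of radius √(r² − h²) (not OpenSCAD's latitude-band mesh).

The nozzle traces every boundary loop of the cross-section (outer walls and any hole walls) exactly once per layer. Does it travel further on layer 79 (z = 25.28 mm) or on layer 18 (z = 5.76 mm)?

Layer 79 (z = 25.28): the cylinder is absent (z outside [0, 8]); the 4.5×21.5 cube at (13, 16) contributes its full rectangle (perimeter 52.00 mm); Merging all regions: only the 4.5×21.5 cube at (13, 16) is present, so the union is just that shape — boundary = 52.00 mm; the sphere at (15, 7) does not reach this height (|z−center|=14.280 > r=3.5); Combining (union): only that combined region is present, so the union is just that shape — boundary = 52.00 mm. So its perimeter = 52.00 mm. Layer 18 (z = 5.76): the r=6 cylinder gives a regular 16-gon of circumradius 6 (constant along its height) (perimeter = 2·16·6.000·sin(180°/16) = 37.46 mm); the cube at (13, 16) does not reach this height (z outside [6.5, 25.5]); Combining (union): only the r=6 cylinder is present, so the union is just that shape — boundary = 37.46 mm; the sphere at (15, 7) is absent (|z−center|=5.240 > r=3.5); Merging all regions: only the result so far is present, so the union is just that shape — boundary = 37.46 mm. So its perimeter = 37.46 mm. Layer 79 is larger (52.00 vs 37.46 mm).

layer 79 (z = 25.28 mm)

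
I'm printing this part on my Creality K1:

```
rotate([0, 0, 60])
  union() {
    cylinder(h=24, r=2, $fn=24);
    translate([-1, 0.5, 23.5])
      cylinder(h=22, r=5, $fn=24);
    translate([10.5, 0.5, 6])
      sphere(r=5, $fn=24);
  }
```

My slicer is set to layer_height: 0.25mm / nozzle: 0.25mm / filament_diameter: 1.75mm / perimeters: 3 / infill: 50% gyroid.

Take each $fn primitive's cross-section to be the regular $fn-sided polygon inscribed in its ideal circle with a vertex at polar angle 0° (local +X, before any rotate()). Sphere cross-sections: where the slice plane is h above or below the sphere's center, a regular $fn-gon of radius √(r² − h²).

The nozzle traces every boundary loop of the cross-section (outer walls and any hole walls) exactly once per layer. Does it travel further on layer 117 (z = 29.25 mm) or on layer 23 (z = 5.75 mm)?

layer 23 (z = 5.75 mm)

Layer 117 (z = 29.25): the cylinder does not reach this height (z outside [0, 24]); the r=5 cylinder at (-1, 0.5) gives a regular 24-gon of circumradius 5 (constant along its height) (perimeter = 2·24·5.000·sin(180°/24) = 31.33 mm); the sphere at (10.5, 0.5) is not intersected at this z (|z−center|=23.250 > r=5); Combining (union): only the r=5 cylinder at (-1, 0.5) is present, so the union is just that shape — boundary = 31.33 mm; (whole slice rotated 60° about Z — lengths, areas and connectivity unchanged). So its perimeter = 31.33 mm. Layer 23 (z = 5.75): the r=2 cylinder gives a regular 24-gon of circumradius 2 (constant along its height) (perimeter = 2·24·2.000·sin(180°/24) = 12.53 mm); the cylinder at (-1, 0.5) is not intersected at this z (z outside [23.5, 45.5]); the r=5 sphere at (10.5, 0.5) contributes a regular 24-gon of circumradius √(5²−0.25²) = 4.994 (perimeter = 2·24·4.994·sin(180°/24) = 31.29 mm); Merging all regions: the 2 present regions are separate (no shared area or edge), so areas and boundary lengths simply add and each stays a separate island — boundary = 43.82 mm; (rotated 60° about Z; rotation is an isometry so areas/perimeters/island counts are preserved). So its perimeter = 43.82 mm. Layer 23 is larger (43.82 vs 31.33 mm).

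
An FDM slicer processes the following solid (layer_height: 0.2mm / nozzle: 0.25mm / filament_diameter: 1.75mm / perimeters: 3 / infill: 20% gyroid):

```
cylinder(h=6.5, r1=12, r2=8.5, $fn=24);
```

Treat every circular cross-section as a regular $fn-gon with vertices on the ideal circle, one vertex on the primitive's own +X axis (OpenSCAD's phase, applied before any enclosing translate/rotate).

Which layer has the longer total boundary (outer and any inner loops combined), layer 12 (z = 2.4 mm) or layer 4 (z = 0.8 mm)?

layer 4 (z = 0.8 mm)

Layer 12 (z = 2.4): the cone (r1=12→r2=8.5) has section circumradius 10.708 here — a regular 24-gon (perimeter = 2·24·10.708·sin(180°/24) = 67.09 mm). So its perimeter = 67.09 mm. Layer 4 (z = 0.8): the cone contributes a regular 24-gon of circumradius 11.569 (interpolated between r1=12 and r2=8.5 at t=0.123) (perimeter = 2·24·11.569·sin(180°/24) = 72.48 mm). So its perimeter = 72.48 mm. Layer 4 is larger (72.48 vs 67.09 mm).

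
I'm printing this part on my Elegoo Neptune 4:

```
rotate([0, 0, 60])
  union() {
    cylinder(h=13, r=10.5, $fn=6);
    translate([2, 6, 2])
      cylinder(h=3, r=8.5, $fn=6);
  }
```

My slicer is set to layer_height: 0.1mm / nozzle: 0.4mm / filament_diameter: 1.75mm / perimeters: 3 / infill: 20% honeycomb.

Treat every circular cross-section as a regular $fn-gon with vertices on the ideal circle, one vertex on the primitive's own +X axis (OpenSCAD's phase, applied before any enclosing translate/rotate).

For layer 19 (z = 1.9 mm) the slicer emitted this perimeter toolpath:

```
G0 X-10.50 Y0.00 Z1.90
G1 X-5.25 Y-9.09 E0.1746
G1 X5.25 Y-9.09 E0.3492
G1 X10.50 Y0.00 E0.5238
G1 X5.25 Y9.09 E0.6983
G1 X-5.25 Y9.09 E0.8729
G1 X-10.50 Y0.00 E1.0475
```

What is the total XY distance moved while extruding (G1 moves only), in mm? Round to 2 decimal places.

Sum the Euclidean lengths of each G1 segment: total = 62.99 mm.

62.99 mm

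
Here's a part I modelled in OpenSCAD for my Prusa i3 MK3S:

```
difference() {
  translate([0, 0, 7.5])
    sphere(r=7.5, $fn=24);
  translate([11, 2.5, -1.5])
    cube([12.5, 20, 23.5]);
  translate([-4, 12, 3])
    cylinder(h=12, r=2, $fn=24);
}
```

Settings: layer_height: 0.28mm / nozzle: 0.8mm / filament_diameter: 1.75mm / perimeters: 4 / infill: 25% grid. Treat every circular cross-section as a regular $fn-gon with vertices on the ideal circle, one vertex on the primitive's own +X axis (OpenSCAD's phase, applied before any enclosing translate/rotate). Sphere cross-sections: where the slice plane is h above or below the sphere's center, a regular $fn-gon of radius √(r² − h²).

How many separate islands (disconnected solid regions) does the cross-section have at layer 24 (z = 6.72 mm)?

At z = 6.72 mm: the sphere: section is a regular 24-gon, circumradius = √(r²−h²) = √(7.5²−0.78²) = 7.459; the cube at (11, 2.5) (footprint 12.5×20) is included at this height; the r=2 cylinder at (-4, 12) gives a regular 24-gon of circumradius 2 (constant along its height); After the difference (first − rest): starting from the r=7.5 sphere, the 12.5×20 cube at (11, 2.5) misses the remaining region (no effect); the r=2 cylinder at (-4, 12) misses the remaining region (no effect) — 1 connected region. Overall, the cross-section is a single solid region. Island count = 1.

1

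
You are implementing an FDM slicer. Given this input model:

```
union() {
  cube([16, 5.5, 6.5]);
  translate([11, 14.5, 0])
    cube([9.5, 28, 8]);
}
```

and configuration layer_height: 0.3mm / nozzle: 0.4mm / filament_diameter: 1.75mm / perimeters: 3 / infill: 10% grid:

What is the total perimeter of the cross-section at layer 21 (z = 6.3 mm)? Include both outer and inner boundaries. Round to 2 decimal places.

At z = 6.3 mm: the cube (footprint 16×5.5) is included at this height (perimeter 43.00 mm); the 9.5×28 cube at (11, 14.5) contributes its full rectangle (perimeter 75.00 mm); Merging all regions: the 2 present regions are separate (no shared area or edge), so areas and boundary lengths simply add and each stays a separate island — boundary = 118.00 mm. Overall, the cross-section has 2 separate islands. Total boundary length (outer) = 118.00 mm.

118.00 mm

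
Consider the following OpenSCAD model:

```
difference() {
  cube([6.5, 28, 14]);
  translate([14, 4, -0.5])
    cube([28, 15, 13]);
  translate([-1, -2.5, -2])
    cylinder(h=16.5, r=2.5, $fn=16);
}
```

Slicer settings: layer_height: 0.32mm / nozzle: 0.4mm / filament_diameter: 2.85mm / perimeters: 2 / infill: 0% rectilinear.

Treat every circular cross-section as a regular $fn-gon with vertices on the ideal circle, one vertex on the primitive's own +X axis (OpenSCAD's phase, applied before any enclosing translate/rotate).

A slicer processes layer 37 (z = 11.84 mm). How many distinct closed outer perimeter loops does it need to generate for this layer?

1

At z = 11.84 mm: the cube (footprint 6.5×28) is included at this height; the cube at (14, 4) is present — its section is the full 28×15 rectangle; the cylinder at (-1, -2.5): section is a regular 16-gon, circumradius r=2.5; Taking the first minus the rest: starting from the 6.5×28 cube, the 28×15 cube at (14, 4) misses the remaining region (no effect); the r=2.5 cylinder at (-1, -2.5) misses the remaining region (no effect) — 1 connected region. The result has 1 disconnected region.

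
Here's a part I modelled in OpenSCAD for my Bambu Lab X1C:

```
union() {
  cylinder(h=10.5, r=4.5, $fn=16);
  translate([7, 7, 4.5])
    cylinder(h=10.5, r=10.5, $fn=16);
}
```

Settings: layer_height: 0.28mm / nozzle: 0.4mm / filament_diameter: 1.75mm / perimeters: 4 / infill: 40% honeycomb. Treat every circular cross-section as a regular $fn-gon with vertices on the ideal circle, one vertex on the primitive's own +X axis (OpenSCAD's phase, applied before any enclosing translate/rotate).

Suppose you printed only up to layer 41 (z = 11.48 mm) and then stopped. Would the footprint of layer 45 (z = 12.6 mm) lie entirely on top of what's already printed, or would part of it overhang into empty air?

Compare the two slices. At z = 11.48: the cylinder is not intersected at this z (z outside [0, 10.5]); the r=10.5 cylinder at (7, 7) contributes a regular 16-gon of circumradius 10.5 (area = (16/2)·10.500²·sin(360°/16) = 337.53 mm²); Merging all regions: only the r=10.5 cylinder at (7, 7) is present, so the union is just that shape — area = 337.53 mm². At z = 12.6: the cylinder is not intersected at this z (z outside [0, 10.5]); the cylinder at (7, 7): section is a regular 16-gon, circumradius r=10.5 (area = (16/2)·10.500²·sin(360°/16) = 337.53 mm²); Combining (union): only the r=10.5 cylinder at (7, 7) is present, so the union is just that shape — area = 337.53 mm². Checking containment: the cross-section at z = 12.6 is a subset of the cross-section at z = 11.48.

entirely on top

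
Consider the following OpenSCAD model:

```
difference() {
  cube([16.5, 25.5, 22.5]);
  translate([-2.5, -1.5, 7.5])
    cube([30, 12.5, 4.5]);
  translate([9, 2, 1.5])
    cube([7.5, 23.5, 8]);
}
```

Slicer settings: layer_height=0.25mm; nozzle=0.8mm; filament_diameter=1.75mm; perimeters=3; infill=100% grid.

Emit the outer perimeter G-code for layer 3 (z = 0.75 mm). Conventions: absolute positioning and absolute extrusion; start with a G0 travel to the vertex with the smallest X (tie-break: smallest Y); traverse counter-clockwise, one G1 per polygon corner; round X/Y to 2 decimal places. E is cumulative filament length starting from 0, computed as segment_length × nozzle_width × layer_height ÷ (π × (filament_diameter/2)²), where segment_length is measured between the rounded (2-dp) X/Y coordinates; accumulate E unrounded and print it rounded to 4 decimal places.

G0 X0.00 Y0.00 Z0.75
G1 X16.50 Y0.00 E1.3720
G1 X16.50 Y25.50 E3.4923
G1 X0.00 Y25.50 E4.8643
G1 X0.00 Y0.00 E6.9846

At z = 0.75 mm: the cube is present — its section is the full 16.5×25.5 rectangle; the cube at (-2.5, -1.5) is not intersected at this z (z outside [7.5, 12]); the cube at (9, 2) is absent (z outside [1.5, 9.5]); After the difference (first − rest): none of the subtracted shapes is present at this height, so the 16.5×25.5 cube is unchanged — 1 connected region. The outline is a single polygon with 4 vertices. Extrusion per mm of travel: 0.8 × 0.25 / (π × 0.875²) = 0.083150. Accumulating E over each segment gives final E = 6.9846.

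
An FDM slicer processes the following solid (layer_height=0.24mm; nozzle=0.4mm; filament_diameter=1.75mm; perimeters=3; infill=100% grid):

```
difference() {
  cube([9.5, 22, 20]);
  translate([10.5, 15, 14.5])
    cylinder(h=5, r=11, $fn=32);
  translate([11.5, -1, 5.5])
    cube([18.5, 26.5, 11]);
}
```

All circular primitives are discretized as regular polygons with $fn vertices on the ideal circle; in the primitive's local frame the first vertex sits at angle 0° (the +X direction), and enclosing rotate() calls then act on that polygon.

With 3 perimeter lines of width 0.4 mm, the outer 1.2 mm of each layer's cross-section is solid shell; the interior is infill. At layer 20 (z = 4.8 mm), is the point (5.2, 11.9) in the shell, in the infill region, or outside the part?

At z = 4.8 mm: the cube is present — its section is the full 9.5×22 rectangle; the cylinder at (10.5, 15) is absent (z outside [14.5, 19.5]); the cube at (11.5, -1) is not intersected at this z (z outside [5.5, 16.5]); Taking the first minus the rest: none of the subtracted shapes is present at this height, so the 9.5×22 cube is unchanged — 1 connected region. Overall, the cross-section is a single solid region. The nearest boundary edge runs (9.50, 0.00)→(9.50, 22.00); distance from the point to it = 4.30 mm. The point is inside the cross-section and 4.30 mm from the nearest boundary — more than the 1.2 mm shell width (3 × 0.4), so it's in the infill interior.

infill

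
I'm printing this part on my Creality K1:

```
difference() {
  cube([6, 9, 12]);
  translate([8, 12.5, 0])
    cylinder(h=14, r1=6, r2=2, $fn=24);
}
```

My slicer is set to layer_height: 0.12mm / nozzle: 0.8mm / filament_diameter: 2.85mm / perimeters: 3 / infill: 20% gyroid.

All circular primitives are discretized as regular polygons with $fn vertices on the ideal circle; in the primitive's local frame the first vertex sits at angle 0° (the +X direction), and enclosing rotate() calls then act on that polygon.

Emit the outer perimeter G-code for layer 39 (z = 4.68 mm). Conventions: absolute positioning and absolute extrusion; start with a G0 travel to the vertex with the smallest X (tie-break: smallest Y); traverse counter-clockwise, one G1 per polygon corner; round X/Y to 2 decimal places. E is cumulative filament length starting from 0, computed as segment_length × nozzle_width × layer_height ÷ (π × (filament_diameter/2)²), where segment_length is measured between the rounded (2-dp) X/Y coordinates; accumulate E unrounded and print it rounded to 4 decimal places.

At z = 4.68 mm: the cube is present — its section is the full 6×9 rectangle; the cone at (8, 12.5) contributes a regular 24-gon of circumradius 4.663 (interpolated between r1=6 and r2=2 at t=0.334); After the difference (first − rest): starting from the 6×9 cube, the cone at (8, 12.5) partially overlaps it — only the 0.39 mm² overlap (of its 67.53 mm²) is removed, clipping the outline — 1 connected region. The outline is a single polygon with 6 vertices. Extrusion per mm of travel: 0.8 × 0.12 / (π × 1.425²) = 0.015048. Accumulating E over each segment gives final E = 0.4444.

G0 X0.00 Y0.00 Z4.68
G1 X6.00 Y0.00 E0.0903
G1 X6.00 Y8.32 E0.2155
G1 X5.67 Y8.46 E0.2209
G1 X4.97 Y9.00 E0.2342
G1 X0.00 Y9.00 E0.3090
G1 X0.00 Y0.00 E0.4444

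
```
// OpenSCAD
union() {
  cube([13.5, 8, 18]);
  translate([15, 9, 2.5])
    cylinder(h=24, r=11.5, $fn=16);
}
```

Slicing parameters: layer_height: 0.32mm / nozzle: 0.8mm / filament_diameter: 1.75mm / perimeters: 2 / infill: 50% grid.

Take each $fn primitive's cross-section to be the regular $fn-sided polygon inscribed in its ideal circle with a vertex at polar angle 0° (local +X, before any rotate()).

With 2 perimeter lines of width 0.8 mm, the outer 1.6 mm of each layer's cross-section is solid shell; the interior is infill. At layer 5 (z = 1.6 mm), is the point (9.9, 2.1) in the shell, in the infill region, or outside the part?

infill

At z = 1.6 mm: the cube (footprint 13.5×8) is included at this height; the cylinder at (15, 9) is absent (z outside [2.5, 26.5]); Combining (union): only the 13.5×8 cube is present, so the union is just that shape — 1 connected region. Overall, the cross-section is a single solid region. The nearest boundary edge runs (0.00, 0.00)→(13.50, 0.00); distance from the point to it = 2.10 mm. The point is inside the cross-section and 2.10 mm from the nearest boundary — more than the 1.6 mm shell width (2 × 0.8), so it's in the infill interior.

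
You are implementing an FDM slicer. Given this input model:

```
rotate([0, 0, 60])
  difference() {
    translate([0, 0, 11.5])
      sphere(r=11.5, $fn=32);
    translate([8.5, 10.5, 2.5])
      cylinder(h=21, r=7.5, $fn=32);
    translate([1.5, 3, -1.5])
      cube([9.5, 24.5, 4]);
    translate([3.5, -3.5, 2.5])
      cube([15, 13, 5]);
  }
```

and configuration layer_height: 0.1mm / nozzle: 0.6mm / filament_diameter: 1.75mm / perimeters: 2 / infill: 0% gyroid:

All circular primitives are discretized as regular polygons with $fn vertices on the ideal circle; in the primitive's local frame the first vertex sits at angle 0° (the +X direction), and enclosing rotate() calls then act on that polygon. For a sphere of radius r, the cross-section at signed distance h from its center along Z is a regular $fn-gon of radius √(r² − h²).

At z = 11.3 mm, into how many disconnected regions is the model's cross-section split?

At z = 11.3 mm: the sphere: section is a regular 32-gon, circumradius = √(r²−h²) = √(11.5²−0.2²) = 11.498; the r=7.5 cylinder at (8.5, 10.5) gives a regular 32-gon of circumradius 7.5 (constant along its height); the cube at (1.5, 3) is not intersected at this z (z outside [-1.5, 2.5]); the cube at (3.5, -3.5) does not reach this height (z outside [2.5, 7.5]); Taking the first minus the rest: starting from the r=11.5 sphere, the r=7.5 cylinder at (8.5, 10.5) partially overlaps it — only the 47.93 mm² overlap (of its 175.58 mm²) is removed, clipping the outline — 1 connected region; (rotated 60° about Z; rotation is an isometry so areas/perimeters/island counts are preserved). The result has 1 disconnected region.

1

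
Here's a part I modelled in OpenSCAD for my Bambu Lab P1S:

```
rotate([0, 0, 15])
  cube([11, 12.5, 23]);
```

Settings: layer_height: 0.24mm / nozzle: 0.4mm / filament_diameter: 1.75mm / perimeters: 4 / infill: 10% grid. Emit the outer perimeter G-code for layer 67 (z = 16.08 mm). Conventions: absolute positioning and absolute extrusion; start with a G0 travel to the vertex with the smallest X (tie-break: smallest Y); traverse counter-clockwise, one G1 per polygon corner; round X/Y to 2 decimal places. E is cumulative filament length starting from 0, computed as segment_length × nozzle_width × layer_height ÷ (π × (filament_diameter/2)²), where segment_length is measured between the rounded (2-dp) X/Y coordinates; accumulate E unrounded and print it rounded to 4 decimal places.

At z = 16.08 mm: the cube is present — its section is the full 11×12.5 rectangle; (rotated 15° about Z; rotation is an isometry so areas/perimeters/island counts are preserved). The outline is a single polygon with 4 vertices. Extrusion per mm of travel: 0.4 × 0.24 / (π × 0.875²) = 0.039912. Accumulating E over each segment gives final E = 1.8761.

G0 X-3.24 Y12.07 Z16.08
G1 X0.00 Y0.00 E0.4988
G1 X10.63 Y2.85 E0.9380
G1 X7.39 Y14.92 E1.4368
G1 X-3.24 Y12.07 E1.8761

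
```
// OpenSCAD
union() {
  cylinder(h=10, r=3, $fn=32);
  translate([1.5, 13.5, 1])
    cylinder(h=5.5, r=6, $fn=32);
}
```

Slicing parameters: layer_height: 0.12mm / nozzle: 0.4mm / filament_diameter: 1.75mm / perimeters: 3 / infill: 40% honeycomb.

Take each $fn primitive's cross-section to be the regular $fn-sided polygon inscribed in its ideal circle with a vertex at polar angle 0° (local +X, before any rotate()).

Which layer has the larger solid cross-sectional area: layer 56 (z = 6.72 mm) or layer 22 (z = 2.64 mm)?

layer 22 (z = 2.64 mm)

Layer 56 (z = 6.72): the cylinder: section is a regular 32-gon, circumradius r=3 (area = (32/2)·3.000²·sin(360°/32) = 28.09 mm²); the cylinder at (1.5, 13.5) does not reach this height (z outside [1, 6.5]); Combining (union): only the r=3 cylinder is present, so the union is just that shape — area = 28.09 mm². So its area = 28.09 mm². Layer 22 (z = 2.64): the cylinder: section is a regular 32-gon, circumradius r=3 (area = (32/2)·3.000²·sin(360°/32) = 28.09 mm²); the cylinder at (1.5, 13.5): section is a regular 32-gon, circumradius r=6 (area = (32/2)·6.000²·sin(360°/32) = 112.37 mm²); Taking the union: the 2 present regions are separate (no shared area or edge), so areas and boundary lengths simply add and each stays a separate island — area = 140.47 mm². So its area = 140.47 mm². Layer 22 is larger (140.47 vs 28.09 mm²).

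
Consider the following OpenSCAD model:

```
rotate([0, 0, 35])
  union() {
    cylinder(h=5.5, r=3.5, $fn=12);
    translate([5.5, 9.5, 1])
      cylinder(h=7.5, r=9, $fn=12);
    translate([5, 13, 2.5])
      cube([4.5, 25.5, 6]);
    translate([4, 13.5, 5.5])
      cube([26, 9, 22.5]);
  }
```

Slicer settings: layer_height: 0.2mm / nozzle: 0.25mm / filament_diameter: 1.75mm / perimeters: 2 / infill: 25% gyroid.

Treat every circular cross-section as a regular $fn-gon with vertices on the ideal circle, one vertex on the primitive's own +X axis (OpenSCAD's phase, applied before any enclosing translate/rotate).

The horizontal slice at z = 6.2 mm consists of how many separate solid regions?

1

At z = 6.2 mm: the cylinder is not intersected at this z (z outside [0, 5.5]); the r=9 cylinder at (5.5, 9.5) gives a regular 12-gon of circumradius 9 (constant along its height); the 4.5×25.5 cube at (5, 13) contributes its full rectangle; the 26×9 cube at (4, 13.5) contributes its full rectangle; Taking the union: the regions partially overlap (shared area 76.84 mm²), so overlapping operands fuse into one piece — 1 connected region; (rotated 35° about Z; rotation is an isometry so areas/perimeters/island counts are preserved). The result has 1 disconnected region.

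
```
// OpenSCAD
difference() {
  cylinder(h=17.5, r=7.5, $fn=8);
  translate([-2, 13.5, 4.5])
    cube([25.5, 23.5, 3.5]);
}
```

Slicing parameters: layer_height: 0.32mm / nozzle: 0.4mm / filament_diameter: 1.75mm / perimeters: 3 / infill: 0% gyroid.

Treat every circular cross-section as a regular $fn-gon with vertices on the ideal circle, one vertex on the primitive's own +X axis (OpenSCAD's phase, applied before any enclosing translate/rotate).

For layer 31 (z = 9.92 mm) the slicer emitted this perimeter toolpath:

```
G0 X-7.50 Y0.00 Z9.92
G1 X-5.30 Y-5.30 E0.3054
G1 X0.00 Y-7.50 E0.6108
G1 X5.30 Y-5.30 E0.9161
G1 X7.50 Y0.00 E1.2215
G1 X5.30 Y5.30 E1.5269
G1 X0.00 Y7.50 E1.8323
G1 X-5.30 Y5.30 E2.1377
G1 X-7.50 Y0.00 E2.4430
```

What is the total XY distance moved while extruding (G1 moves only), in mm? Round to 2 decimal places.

Sum the Euclidean lengths of each G1 segment: total = 45.91 mm.

45.91 mm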